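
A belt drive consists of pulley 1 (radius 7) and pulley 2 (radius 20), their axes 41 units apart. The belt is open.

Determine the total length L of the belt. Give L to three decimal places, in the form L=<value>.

L=170.981

open belt: β = asin((r2−r1)/C) = asin(13/41) = 18.4860°
wrap1 = π − 2β = 143.0280°
wrap2 = π + 2β = 216.9720°
tangent length = C·cosβ = 38.8844
L = r1·wrap1 + r2·wrap2 + 2·C·cosβ = 7·2.4963 + 20·3.7869 + 2·38.8844 = 170.9806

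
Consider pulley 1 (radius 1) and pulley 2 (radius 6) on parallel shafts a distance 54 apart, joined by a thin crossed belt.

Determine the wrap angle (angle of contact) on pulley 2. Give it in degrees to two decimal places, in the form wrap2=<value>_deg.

crossed belt: β = asin((r1+r2)/C) = asin(7/54) = 7.4482°
wrap1 = wrap2 = π + 2β = 194.8964°

wrap2=194.90_deg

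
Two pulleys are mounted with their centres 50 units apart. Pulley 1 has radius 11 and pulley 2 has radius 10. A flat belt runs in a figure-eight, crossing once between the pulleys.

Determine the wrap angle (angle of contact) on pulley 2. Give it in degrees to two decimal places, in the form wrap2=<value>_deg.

crossed belt: β = asin((r1+r2)/C) = asin(21/50) = 24.8346°
wrap1 = wrap2 = π + 2β = 229.6692°

wrap2=229.67_deg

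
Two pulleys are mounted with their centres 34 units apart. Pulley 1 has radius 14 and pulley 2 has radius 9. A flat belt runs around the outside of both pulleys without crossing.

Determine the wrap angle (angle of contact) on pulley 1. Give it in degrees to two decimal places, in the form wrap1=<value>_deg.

open belt: β = asin((r2−r1)/C) = asin(-5/34) = -8.4565°
wrap1 = π − 2β = 196.9130°
wrap2 = π + 2β = 163.0870°

wrap1=196.91_deg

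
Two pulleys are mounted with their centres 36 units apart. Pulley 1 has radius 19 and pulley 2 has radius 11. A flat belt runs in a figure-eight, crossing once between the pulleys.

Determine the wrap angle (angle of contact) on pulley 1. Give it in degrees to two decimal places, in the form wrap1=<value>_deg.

crossed belt: β = asin((r1+r2)/C) = asin(30/36) = 56.4427°
wrap1 = wrap2 = π + 2β = 292.8854°

wrap1=292.89_deg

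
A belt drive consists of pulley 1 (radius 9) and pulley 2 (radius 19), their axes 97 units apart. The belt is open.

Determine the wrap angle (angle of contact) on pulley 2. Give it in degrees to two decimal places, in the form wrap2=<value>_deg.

wrap2=191.83_deg

open belt: β = asin((r2−r1)/C) = asin(10/97) = 5.9173°
wrap1 = π − 2β = 168.1654°
wrap2 = π + 2β = 191.8346°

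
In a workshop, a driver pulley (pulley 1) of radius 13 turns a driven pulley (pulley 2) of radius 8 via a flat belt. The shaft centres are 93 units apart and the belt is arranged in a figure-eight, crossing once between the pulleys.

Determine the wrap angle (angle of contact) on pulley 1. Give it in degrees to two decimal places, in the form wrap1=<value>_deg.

crossed belt: β = asin((r1+r2)/C) = asin(21/93) = 13.0503°
wrap1 = wrap2 = π + 2β = 206.1006°

wrap1=206.10_deg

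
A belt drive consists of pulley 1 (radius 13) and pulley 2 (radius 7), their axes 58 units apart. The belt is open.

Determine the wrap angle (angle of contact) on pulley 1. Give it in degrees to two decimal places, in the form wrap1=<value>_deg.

wrap1=191.88_deg

open belt: β = asin((r2−r1)/C) = asin(-6/58) = -5.9378°
wrap1 = π − 2β = 191.8755°
wrap2 = π + 2β = 168.1245°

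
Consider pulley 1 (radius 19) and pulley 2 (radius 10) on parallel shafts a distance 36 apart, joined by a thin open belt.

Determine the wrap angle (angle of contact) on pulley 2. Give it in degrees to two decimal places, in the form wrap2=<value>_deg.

wrap2=151.04_deg

open belt: β = asin((r2−r1)/C) = asin(-9/36) = -14.4775°
wrap1 = π − 2β = 208.9550°
wrap2 = π + 2β = 151.0450°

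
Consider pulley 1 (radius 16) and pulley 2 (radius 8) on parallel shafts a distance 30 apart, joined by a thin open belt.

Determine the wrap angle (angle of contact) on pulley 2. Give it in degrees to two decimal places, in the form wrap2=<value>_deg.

wrap2=149.07_deg

open belt: β = asin((r2−r1)/C) = asin(-8/30) = -15.4660°
wrap1 = π − 2β = 210.9320°
wrap2 = π + 2β = 149.0680°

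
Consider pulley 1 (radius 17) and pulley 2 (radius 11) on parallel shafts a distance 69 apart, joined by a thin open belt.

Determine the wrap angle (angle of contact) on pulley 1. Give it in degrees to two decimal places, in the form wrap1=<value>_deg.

wrap1=189.98_deg

open belt: β = asin((r2−r1)/C) = asin(-6/69) = -4.9885°
wrap1 = π − 2β = 189.9771°
wrap2 = π + 2β = 170.0229°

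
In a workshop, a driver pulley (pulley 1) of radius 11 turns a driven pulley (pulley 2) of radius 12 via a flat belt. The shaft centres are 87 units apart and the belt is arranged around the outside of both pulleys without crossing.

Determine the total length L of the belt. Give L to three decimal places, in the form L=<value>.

L=246.268

open belt: β = asin((r2−r1)/C) = asin(1/87) = 0.6586°
wrap1 = π − 2β = 178.6828°
wrap2 = π + 2β = 181.3172°
tangent length = C·cosβ = 86.9943
L = r1·wrap1 + r2·wrap2 + 2·C·cosβ = 11·3.1186 + 12·3.1646 + 2·86.9943 = 246.2681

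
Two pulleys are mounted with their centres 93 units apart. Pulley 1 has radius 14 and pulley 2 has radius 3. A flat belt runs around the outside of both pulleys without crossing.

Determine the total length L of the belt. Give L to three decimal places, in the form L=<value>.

open belt: β = asin((r2−r1)/C) = asin(-11/93) = -6.7928°
wrap1 = π − 2β = 193.5856°
wrap2 = π + 2β = 166.4144°
tangent length = C·cosβ = 92.3472
L = r1·wrap1 + r2·wrap2 + 2·C·cosβ = 14·3.3787 + 3·2.9045 + 2·92.3472 = 240.7097

L=240.710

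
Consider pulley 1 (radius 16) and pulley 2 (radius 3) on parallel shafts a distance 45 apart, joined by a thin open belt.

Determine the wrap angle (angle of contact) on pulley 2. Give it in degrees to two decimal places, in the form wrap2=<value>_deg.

wrap2=146.42_deg

open belt: β = asin((r2−r1)/C) = asin(-13/45) = -16.7914°
wrap1 = π − 2β = 213.5829°
wrap2 = π + 2β = 146.4171°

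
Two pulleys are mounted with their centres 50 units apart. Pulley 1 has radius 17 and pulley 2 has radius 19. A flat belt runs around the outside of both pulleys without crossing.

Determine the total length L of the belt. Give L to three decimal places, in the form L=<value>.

L=213.177

open belt: β = asin((r2−r1)/C) = asin(2/50) = 2.2924°
wrap1 = π − 2β = 175.4151°
wrap2 = π + 2β = 184.5849°
tangent length = C·cosβ = 49.9600
L = r1·wrap1 + r2·wrap2 + 2·C·cosβ = 17·3.0616 + 19·3.2216 + 2·49.9600 = 213.1773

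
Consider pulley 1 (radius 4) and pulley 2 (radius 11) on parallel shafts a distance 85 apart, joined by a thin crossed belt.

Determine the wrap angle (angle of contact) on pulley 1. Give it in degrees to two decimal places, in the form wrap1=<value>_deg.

crossed belt: β = asin((r1+r2)/C) = asin(15/85) = 10.1642°
wrap1 = wrap2 = π + 2β = 200.3285°

wrap1=200.33_deg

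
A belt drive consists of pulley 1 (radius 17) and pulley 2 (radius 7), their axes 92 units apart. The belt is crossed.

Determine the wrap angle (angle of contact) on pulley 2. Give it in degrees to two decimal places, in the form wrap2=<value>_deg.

crossed belt: β = asin((r1+r2)/C) = asin(24/92) = 15.1217°
wrap1 = wrap2 = π + 2β = 210.2433°

wrap2=210.24_deg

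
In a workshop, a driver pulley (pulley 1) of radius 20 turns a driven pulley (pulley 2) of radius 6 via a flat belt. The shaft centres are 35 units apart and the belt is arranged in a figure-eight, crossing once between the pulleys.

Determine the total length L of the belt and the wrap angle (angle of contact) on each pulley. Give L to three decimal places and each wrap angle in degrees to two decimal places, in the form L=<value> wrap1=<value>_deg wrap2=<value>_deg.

L=172.084 wrap1=275.95_deg wrap2=275.95_deg

crossed belt: β = asin((r1+r2)/C) = asin(26/35) = 47.9754°
wrap1 = wrap2 = π + 2β = 275.9507°
tangent length = C·cosβ = 23.4307
L = (r1+r2)·wrap + 2·C·cosβ = 26·4.8162 + 2·23.4307 = 172.0840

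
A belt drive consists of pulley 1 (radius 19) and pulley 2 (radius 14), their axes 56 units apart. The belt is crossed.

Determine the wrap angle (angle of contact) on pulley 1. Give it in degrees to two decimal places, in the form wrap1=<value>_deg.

wrap1=252.21_deg

crossed belt: β = asin((r1+r2)/C) = asin(33/56) = 36.1063°
wrap1 = wrap2 = π + 2β = 252.2127°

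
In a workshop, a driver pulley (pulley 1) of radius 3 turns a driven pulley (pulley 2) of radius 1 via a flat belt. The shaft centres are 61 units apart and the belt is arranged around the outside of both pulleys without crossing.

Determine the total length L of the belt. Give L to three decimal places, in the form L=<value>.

open belt: β = asin((r2−r1)/C) = asin(-2/61) = -1.8789°
wrap1 = π − 2β = 183.7578°
wrap2 = π + 2β = 176.2422°
tangent length = C·cosβ = 60.9672
L = r1·wrap1 + r2·wrap2 + 2·C·cosβ = 3·3.2072 + 1·3.0760 + 2·60.9672 = 134.6320

L=134.632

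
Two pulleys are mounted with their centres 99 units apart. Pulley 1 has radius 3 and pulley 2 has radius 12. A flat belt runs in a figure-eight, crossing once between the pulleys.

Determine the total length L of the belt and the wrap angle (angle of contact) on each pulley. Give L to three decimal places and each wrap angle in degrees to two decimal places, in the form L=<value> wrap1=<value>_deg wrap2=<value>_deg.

crossed belt: β = asin((r1+r2)/C) = asin(15/99) = 8.7147°
wrap1 = wrap2 = π + 2β = 197.4295°
tangent length = C·cosβ = 97.8570
L = (r1+r2)·wrap + 2·C·cosβ = 15·3.4458 + 2·97.8570 = 247.4010

L=247.401 wrap1=197.43_deg wrap2=197.43_deg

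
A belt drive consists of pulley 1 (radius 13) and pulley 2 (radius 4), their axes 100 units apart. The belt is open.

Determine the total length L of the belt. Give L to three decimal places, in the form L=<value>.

open belt: β = asin((r2−r1)/C) = asin(-9/100) = -5.1636°
wrap1 = π − 2β = 190.3272°
wrap2 = π + 2β = 169.6728°
tangent length = C·cosβ = 99.5942
L = r1·wrap1 + r2·wrap2 + 2·C·cosβ = 13·3.3218 + 4·2.9613 + 2·99.5942 = 254.2176

L=254.218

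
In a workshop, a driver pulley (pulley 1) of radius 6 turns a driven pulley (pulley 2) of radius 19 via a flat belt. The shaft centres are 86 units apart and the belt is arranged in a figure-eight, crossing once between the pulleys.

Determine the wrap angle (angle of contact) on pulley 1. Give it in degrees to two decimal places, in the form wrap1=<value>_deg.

wrap1=213.80_deg

crossed belt: β = asin((r1+r2)/C) = asin(25/86) = 16.8997°
wrap1 = wrap2 = π + 2β = 213.7995°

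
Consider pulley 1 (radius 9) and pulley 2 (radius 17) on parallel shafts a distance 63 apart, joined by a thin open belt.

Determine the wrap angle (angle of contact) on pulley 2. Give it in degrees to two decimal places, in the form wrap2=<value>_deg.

open belt: β = asin((r2−r1)/C) = asin(8/63) = 7.2954°
wrap1 = π − 2β = 165.4093°
wrap2 = π + 2β = 194.5907°

wrap2=194.59_deg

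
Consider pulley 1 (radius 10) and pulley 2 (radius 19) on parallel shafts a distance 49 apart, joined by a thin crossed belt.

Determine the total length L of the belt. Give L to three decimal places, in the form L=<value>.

crossed belt: β = asin((r1+r2)/C) = asin(29/49) = 36.2875°
wrap1 = wrap2 = π + 2β = 252.5749°
tangent length = C·cosβ = 39.4968
L = (r1+r2)·wrap + 2·C·cosβ = 29·4.4083 + 2·39.4968 = 206.8333

L=206.833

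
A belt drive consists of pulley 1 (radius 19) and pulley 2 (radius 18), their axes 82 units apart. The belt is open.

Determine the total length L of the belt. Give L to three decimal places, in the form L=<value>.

L=280.251

open belt: β = asin((r2−r1)/C) = asin(-1/82) = -0.6987°
wrap1 = π − 2β = 181.3975°
wrap2 = π + 2β = 178.6025°
tangent length = C·cosβ = 81.9939
L = r1·wrap1 + r2·wrap2 + 2·C·cosβ = 19·3.1660 + 18·3.1172 + 2·81.9939 = 280.2511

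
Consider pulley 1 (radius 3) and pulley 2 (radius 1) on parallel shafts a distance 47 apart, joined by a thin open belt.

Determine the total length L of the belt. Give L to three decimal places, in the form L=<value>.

open belt: β = asin((r2−r1)/C) = asin(-2/47) = -2.4389°
wrap1 = π − 2β = 184.8777°
wrap2 = π + 2β = 175.1223°
tangent length = C·cosβ = 46.9574
L = r1·wrap1 + r2·wrap2 + 2·C·cosβ = 3·3.2267 + 1·3.0565 + 2·46.9574 = 106.6515

L=106.651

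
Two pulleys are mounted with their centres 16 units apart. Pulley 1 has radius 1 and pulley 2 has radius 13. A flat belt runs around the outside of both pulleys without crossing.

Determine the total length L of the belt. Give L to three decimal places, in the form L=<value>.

open belt: β = asin((r2−r1)/C) = asin(12/16) = 48.5904°
wrap1 = π − 2β = 82.8192°
wrap2 = π + 2β = 277.1808°
tangent length = C·cosβ = 10.5830
L = r1·wrap1 + r2·wrap2 + 2·C·cosβ = 1·1.4455 + 13·4.8377 + 2·10.5830 = 85.5018

L=85.502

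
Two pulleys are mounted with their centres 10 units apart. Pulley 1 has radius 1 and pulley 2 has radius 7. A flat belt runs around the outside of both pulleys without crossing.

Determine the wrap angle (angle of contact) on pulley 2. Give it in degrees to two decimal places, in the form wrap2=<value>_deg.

open belt: β = asin((r2−r1)/C) = asin(6/10) = 36.8699°
wrap1 = π − 2β = 106.2602°
wrap2 = π + 2β = 253.7398°

wrap2=253.74_deg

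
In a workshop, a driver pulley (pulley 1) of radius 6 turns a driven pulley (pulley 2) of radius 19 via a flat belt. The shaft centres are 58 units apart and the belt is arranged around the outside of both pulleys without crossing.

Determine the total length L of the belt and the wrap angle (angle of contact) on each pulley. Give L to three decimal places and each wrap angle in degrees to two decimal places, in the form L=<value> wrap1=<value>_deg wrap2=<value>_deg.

L=197.466 wrap1=154.10_deg wrap2=205.90_deg

open belt: β = asin((r2−r1)/C) = asin(13/58) = 12.9522°
wrap1 = π − 2β = 154.0956°
wrap2 = π + 2β = 205.9044°
tangent length = C·cosβ = 56.5243
L = r1·wrap1 + r2·wrap2 + 2·C·cosβ = 6·2.6895 + 19·3.5937 + 2·56.5243 = 197.4660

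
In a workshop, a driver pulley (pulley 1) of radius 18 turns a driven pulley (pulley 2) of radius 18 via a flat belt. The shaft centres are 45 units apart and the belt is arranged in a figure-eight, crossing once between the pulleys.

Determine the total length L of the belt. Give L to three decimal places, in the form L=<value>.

crossed belt: β = asin((r1+r2)/C) = asin(36/45) = 53.1301°
wrap1 = wrap2 = π + 2β = 286.2602°
tangent length = C·cosβ = 27.0000
L = (r1+r2)·wrap + 2·C·cosβ = 36·4.9962 + 2·27.0000 = 233.8626

L=233.863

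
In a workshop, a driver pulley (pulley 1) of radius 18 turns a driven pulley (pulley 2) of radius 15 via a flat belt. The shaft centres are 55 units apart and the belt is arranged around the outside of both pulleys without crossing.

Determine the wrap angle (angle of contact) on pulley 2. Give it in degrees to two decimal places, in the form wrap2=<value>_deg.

wrap2=173.75_deg

open belt: β = asin((r2−r1)/C) = asin(-3/55) = -3.1268°
wrap1 = π − 2β = 186.2536°
wrap2 = π + 2β = 173.7464°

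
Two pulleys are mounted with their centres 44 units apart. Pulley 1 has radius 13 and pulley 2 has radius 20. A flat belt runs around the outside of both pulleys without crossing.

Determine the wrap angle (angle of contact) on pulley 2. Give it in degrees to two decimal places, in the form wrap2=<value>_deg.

wrap2=198.31_deg

open belt: β = asin((r2−r1)/C) = asin(7/44) = 9.1541°
wrap1 = π − 2β = 161.6917°
wrap2 = π + 2β = 198.3083°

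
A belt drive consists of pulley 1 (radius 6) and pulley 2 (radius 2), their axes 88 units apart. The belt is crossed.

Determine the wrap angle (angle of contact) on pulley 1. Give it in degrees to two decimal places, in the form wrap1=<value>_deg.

wrap1=190.43_deg

crossed belt: β = asin((r1+r2)/C) = asin(8/88) = 5.2159°
wrap1 = wrap2 = π + 2β = 190.4318°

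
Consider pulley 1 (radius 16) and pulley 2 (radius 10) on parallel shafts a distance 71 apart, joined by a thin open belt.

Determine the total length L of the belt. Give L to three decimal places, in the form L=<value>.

L=224.189

open belt: β = asin((r2−r1)/C) = asin(-6/71) = -4.8477°
wrap1 = π − 2β = 189.6954°
wrap2 = π + 2β = 170.3046°
tangent length = C·cosβ = 70.7460
L = r1·wrap1 + r2·wrap2 + 2·C·cosβ = 16·3.3108 + 10·2.9724 + 2·70.7460 = 224.1888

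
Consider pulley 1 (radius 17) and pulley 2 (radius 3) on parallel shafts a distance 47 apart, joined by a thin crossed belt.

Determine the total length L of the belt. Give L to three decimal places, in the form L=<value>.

L=165.479

crossed belt: β = asin((r1+r2)/C) = asin(20/47) = 25.1843°
wrap1 = wrap2 = π + 2β = 230.3687°
tangent length = C·cosβ = 42.5323
L = (r1+r2)·wrap + 2·C·cosβ = 20·4.0207 + 2·42.5323 = 165.4785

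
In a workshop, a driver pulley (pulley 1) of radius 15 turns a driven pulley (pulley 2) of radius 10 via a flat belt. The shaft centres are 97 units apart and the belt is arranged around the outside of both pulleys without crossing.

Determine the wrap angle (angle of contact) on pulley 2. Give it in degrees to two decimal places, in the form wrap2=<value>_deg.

open belt: β = asin((r2−r1)/C) = asin(-5/97) = -2.9547°
wrap1 = π − 2β = 185.9094°
wrap2 = π + 2β = 174.0906°

wrap2=174.09_deg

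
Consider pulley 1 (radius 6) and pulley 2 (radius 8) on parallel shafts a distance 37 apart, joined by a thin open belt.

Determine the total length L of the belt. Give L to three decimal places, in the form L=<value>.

open belt: β = asin((r2−r1)/C) = asin(2/37) = 3.0986°
wrap1 = π − 2β = 173.8028°
wrap2 = π + 2β = 186.1972°
tangent length = C·cosβ = 36.9459
L = r1·wrap1 + r2·wrap2 + 2·C·cosβ = 6·3.0334 + 8·3.2498 + 2·36.9459 = 118.0904

L=118.090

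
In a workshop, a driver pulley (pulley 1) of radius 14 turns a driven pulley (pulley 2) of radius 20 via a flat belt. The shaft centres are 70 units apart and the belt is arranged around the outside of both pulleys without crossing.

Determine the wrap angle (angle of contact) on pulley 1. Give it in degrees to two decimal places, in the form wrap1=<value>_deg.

open belt: β = asin((r2−r1)/C) = asin(6/70) = 4.9171°
wrap1 = π − 2β = 170.1658°
wrap2 = π + 2β = 189.8342°

wrap1=170.17_deg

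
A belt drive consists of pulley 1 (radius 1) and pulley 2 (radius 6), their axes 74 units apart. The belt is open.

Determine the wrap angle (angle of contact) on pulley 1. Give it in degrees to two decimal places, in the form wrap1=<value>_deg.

wrap1=172.25_deg

open belt: β = asin((r2−r1)/C) = asin(5/74) = 3.8743°
wrap1 = π − 2β = 172.2514°
wrap2 = π + 2β = 187.7486°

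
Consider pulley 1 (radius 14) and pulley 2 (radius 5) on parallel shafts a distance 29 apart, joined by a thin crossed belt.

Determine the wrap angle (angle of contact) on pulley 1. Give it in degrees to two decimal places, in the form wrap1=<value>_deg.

wrap1=261.87_deg

crossed belt: β = asin((r1+r2)/C) = asin(19/29) = 40.9327°
wrap1 = wrap2 = π + 2β = 261.8654°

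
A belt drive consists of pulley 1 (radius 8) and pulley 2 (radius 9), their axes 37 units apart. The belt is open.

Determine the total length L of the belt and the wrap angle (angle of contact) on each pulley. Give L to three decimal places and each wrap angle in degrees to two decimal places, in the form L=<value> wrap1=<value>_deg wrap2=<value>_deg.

L=127.434 wrap1=176.90_deg wrap2=183.10_deg

open belt: β = asin((r2−r1)/C) = asin(1/37) = 1.5487°
wrap1 = π − 2β = 176.9026°
wrap2 = π + 2β = 183.0974°
tangent length = C·cosβ = 36.9865
L = r1·wrap1 + r2·wrap2 + 2·C·cosβ = 8·3.0875 + 9·3.1957 + 2·36.9865 = 127.4341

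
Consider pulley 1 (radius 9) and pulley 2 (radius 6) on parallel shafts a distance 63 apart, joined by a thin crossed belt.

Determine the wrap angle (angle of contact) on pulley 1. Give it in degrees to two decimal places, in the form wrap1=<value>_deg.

wrap1=207.55_deg

crossed belt: β = asin((r1+r2)/C) = asin(15/63) = 13.7741°
wrap1 = wrap2 = π + 2β = 207.5483°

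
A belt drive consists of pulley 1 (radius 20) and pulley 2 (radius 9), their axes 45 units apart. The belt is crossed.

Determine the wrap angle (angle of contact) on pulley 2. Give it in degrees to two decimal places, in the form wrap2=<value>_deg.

crossed belt: β = asin((r1+r2)/C) = asin(29/45) = 40.1240°
wrap1 = wrap2 = π + 2β = 260.2481°

wrap2=260.25_deg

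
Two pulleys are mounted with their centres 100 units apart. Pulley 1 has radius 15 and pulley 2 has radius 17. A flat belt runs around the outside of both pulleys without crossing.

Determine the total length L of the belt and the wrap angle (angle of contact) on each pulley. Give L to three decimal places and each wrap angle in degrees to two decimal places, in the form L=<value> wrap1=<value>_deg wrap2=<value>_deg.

L=300.571 wrap1=177.71_deg wrap2=182.29_deg

open belt: β = asin((r2−r1)/C) = asin(2/100) = 1.1460°
wrap1 = π − 2β = 177.7080°
wrap2 = π + 2β = 182.2920°
tangent length = C·cosβ = 99.9800
L = r1·wrap1 + r2·wrap2 + 2·C·cosβ = 15·3.1016 + 17·3.1816 + 2·99.9800 = 300.5710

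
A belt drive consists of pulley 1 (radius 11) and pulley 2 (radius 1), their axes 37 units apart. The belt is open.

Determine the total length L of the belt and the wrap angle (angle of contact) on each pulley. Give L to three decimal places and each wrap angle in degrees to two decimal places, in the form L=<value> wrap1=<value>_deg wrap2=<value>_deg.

open belt: β = asin((r2−r1)/C) = asin(-10/37) = -15.6804°
wrap1 = π − 2β = 211.3607°
wrap2 = π + 2β = 148.6393°
tangent length = C·cosβ = 35.6230
L = r1·wrap1 + r2·wrap2 + 2·C·cosβ = 11·3.6889 + 1·2.5942 + 2·35.6230 = 114.4186

L=114.419 wrap1=211.36_deg wrap2=148.64_deg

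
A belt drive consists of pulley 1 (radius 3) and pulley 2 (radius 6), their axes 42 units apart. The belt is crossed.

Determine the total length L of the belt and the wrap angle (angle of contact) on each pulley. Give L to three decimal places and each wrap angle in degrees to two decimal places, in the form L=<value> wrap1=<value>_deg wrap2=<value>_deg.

crossed belt: β = asin((r1+r2)/C) = asin(9/42) = 12.3736°
wrap1 = wrap2 = π + 2β = 204.7473°
tangent length = C·cosβ = 41.0244
L = (r1+r2)·wrap + 2·C·cosβ = 9·3.5735 + 2·41.0244 = 114.2104

L=114.210 wrap1=204.75_deg wrap2=204.75_deg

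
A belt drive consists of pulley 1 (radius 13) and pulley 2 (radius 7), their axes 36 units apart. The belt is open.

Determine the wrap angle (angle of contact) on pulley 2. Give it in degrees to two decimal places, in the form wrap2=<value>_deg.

open belt: β = asin((r2−r1)/C) = asin(-6/36) = -9.5941°
wrap1 = π − 2β = 199.1881°
wrap2 = π + 2β = 160.8119°

wrap2=160.81_deg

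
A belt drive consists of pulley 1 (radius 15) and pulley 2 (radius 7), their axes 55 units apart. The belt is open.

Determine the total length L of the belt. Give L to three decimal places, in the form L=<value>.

open belt: β = asin((r2−r1)/C) = asin(-8/55) = -8.3636°
wrap1 = π − 2β = 196.7272°
wrap2 = π + 2β = 163.2728°
tangent length = C·cosβ = 54.4151
L = r1·wrap1 + r2·wrap2 + 2·C·cosβ = 15·3.4335 + 7·2.8496 + 2·54.4151 = 180.2807

L=180.281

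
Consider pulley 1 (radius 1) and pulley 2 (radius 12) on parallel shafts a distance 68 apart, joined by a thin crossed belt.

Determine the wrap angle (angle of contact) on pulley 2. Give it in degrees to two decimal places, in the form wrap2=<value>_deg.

crossed belt: β = asin((r1+r2)/C) = asin(13/68) = 11.0214°
wrap1 = wrap2 = π + 2β = 202.0429°

wrap2=202.04_deg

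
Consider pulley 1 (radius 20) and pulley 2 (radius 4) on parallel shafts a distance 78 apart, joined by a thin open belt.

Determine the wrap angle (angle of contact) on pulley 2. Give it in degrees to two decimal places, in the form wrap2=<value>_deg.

wrap2=156.33_deg

open belt: β = asin((r2−r1)/C) = asin(-16/78) = -11.8370°
wrap1 = π − 2β = 203.6740°
wrap2 = π + 2β = 156.3260°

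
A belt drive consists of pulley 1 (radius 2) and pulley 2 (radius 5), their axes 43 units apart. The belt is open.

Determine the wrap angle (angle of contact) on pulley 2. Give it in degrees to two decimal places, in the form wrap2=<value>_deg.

wrap2=188.00_deg

open belt: β = asin((r2−r1)/C) = asin(3/43) = 4.0006°
wrap1 = π − 2β = 171.9987°
wrap2 = π + 2β = 188.0013°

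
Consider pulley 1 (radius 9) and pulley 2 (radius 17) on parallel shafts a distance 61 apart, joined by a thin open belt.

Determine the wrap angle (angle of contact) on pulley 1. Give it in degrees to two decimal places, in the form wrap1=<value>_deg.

wrap1=164.93_deg

open belt: β = asin((r2−r1)/C) = asin(8/61) = 7.5359°
wrap1 = π − 2β = 164.9282°
wrap2 = π + 2β = 195.0718°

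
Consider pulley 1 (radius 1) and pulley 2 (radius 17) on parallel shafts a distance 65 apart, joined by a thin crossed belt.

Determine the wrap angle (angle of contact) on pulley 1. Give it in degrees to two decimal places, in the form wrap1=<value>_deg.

wrap1=212.15_deg

crossed belt: β = asin((r1+r2)/C) = asin(18/65) = 16.0766°
wrap1 = wrap2 = π + 2β = 212.1533°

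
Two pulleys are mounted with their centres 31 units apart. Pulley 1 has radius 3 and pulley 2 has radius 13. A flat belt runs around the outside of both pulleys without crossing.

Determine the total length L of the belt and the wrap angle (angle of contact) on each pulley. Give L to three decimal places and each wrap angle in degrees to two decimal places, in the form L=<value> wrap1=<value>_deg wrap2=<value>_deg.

open belt: β = asin((r2−r1)/C) = asin(10/31) = 18.8191°
wrap1 = π − 2β = 142.3619°
wrap2 = π + 2β = 217.6381°
tangent length = C·cosβ = 29.3428
L = r1·wrap1 + r2·wrap2 + 2·C·cosβ = 3·2.4847 + 13·3.7985 + 2·29.3428 = 115.5202

L=115.520 wrap1=142.36_deg wrap2=217.64_deg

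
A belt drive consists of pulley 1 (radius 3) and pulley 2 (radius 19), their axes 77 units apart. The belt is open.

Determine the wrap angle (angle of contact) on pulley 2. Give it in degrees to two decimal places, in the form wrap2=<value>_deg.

open belt: β = asin((r2−r1)/C) = asin(16/77) = 11.9930°
wrap1 = π − 2β = 156.0140°
wrap2 = π + 2β = 203.9860°

wrap2=203.99_deg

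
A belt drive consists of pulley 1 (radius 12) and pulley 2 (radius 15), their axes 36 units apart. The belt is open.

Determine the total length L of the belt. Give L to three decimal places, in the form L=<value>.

L=157.073

open belt: β = asin((r2−r1)/C) = asin(3/36) = 4.7802°
wrap1 = π − 2β = 170.4396°
wrap2 = π + 2β = 189.5604°
tangent length = C·cosβ = 35.8748
L = r1·wrap1 + r2·wrap2 + 2·C·cosβ = 12·2.9747 + 15·3.3085 + 2·35.8748 = 157.0731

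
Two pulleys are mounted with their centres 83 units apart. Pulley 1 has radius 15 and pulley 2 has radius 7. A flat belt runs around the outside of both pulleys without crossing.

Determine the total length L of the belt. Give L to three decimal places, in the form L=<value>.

L=235.887

open belt: β = asin((r2−r1)/C) = asin(-8/83) = -5.5311°
wrap1 = π − 2β = 191.0621°
wrap2 = π + 2β = 168.9379°
tangent length = C·cosβ = 82.6136
L = r1·wrap1 + r2·wrap2 + 2·C·cosβ = 15·3.3347 + 7·2.9485 + 2·82.6136 = 235.8867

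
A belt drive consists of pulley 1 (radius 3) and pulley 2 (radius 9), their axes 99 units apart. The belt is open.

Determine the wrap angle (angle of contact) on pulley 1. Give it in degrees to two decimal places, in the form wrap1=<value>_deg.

open belt: β = asin((r2−r1)/C) = asin(6/99) = 3.4746°
wrap1 = π − 2β = 173.0508°
wrap2 = π + 2β = 186.9492°

wrap1=173.05_deg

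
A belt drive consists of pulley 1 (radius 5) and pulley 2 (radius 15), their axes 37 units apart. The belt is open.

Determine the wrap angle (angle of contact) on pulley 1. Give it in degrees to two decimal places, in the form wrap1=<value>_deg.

open belt: β = asin((r2−r1)/C) = asin(10/37) = 15.6804°
wrap1 = π − 2β = 148.6393°
wrap2 = π + 2β = 211.3607°

wrap1=148.64_deg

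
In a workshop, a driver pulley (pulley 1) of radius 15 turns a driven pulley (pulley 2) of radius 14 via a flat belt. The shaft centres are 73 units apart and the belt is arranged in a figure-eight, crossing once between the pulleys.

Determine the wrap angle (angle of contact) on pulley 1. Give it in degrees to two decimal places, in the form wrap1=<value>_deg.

wrap1=226.81_deg

crossed belt: β = asin((r1+r2)/C) = asin(29/73) = 23.4070°
wrap1 = wrap2 = π + 2β = 226.8140°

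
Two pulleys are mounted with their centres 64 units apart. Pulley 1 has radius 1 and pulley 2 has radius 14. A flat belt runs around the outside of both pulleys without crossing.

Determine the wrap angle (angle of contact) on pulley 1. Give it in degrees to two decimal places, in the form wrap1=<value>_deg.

wrap1=156.56_deg

open belt: β = asin((r2−r1)/C) = asin(13/64) = 11.7198°
wrap1 = π − 2β = 156.5605°
wrap2 = π + 2β = 203.4395°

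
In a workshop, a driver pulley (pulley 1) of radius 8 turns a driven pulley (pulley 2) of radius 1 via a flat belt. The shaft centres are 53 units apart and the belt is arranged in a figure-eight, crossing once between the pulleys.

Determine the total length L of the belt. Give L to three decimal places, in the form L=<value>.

L=135.806

crossed belt: β = asin((r1+r2)/C) = asin(9/53) = 9.7768°
wrap1 = wrap2 = π + 2β = 199.5537°
tangent length = C·cosβ = 52.2303
L = (r1+r2)·wrap + 2·C·cosβ = 9·3.4829 + 2·52.2303 = 135.8063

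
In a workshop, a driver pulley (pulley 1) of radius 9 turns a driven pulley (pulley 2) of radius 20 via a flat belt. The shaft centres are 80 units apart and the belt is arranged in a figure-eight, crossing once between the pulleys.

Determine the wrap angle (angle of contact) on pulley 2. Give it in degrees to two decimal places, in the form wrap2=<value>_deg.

crossed belt: β = asin((r1+r2)/C) = asin(29/80) = 21.2538°
wrap1 = wrap2 = π + 2β = 222.5076°

wrap2=222.51_deg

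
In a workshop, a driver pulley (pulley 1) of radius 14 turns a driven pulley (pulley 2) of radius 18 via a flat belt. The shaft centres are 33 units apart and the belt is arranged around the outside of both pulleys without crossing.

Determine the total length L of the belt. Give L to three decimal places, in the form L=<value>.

open belt: β = asin((r2−r1)/C) = asin(4/33) = 6.9621°
wrap1 = π − 2β = 166.0759°
wrap2 = π + 2β = 193.9241°
tangent length = C·cosβ = 32.7567
L = r1·wrap1 + r2·wrap2 + 2·C·cosβ = 14·2.8986 + 18·3.3846 + 2·32.7567 = 167.0164

L=167.016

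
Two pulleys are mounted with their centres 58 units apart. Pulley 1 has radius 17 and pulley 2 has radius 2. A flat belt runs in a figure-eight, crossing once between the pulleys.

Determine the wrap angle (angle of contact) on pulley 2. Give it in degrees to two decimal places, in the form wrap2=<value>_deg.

wrap2=218.24_deg

crossed belt: β = asin((r1+r2)/C) = asin(19/58) = 19.1223°
wrap1 = wrap2 = π + 2β = 218.2447°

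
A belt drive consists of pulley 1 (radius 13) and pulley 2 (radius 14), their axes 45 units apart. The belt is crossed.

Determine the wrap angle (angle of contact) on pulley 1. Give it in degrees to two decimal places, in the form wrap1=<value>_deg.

wrap1=253.74_deg

crossed belt: β = asin((r1+r2)/C) = asin(27/45) = 36.8699°
wrap1 = wrap2 = π + 2β = 253.7398°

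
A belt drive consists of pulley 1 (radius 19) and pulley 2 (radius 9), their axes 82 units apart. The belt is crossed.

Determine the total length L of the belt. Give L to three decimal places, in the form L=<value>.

L=261.622

crossed belt: β = asin((r1+r2)/C) = asin(28/82) = 19.9661°
wrap1 = wrap2 = π + 2β = 219.9321°
tangent length = C·cosβ = 77.0714
L = (r1+r2)·wrap + 2·C·cosβ = 28·3.8385 + 2·77.0714 = 261.6219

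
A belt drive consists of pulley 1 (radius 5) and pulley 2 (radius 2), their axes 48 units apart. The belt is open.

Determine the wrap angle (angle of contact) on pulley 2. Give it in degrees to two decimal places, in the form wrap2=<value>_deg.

wrap2=172.83_deg

open belt: β = asin((r2−r1)/C) = asin(-3/48) = -3.5833°
wrap1 = π − 2β = 187.1666°
wrap2 = π + 2β = 172.8334°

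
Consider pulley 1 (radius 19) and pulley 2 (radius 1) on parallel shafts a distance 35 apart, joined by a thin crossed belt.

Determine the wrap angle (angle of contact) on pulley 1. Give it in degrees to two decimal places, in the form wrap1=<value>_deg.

crossed belt: β = asin((r1+r2)/C) = asin(20/35) = 34.8499°
wrap1 = wrap2 = π + 2β = 249.6998°

wrap1=249.70_deg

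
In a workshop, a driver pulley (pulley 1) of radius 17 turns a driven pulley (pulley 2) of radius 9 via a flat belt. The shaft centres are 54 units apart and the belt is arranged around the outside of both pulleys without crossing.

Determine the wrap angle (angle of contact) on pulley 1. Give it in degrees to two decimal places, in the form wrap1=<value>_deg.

open belt: β = asin((r2−r1)/C) = asin(-8/54) = -8.5196°
wrap1 = π − 2β = 197.0392°
wrap2 = π + 2β = 162.9608°

wrap1=197.04_deg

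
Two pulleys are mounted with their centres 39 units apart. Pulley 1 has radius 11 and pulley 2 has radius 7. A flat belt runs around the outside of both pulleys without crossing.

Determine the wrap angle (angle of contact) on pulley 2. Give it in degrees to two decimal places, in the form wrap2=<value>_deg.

wrap2=168.23_deg

open belt: β = asin((r2−r1)/C) = asin(-4/39) = -5.8868°
wrap1 = π − 2β = 191.7737°
wrap2 = π + 2β = 168.2263°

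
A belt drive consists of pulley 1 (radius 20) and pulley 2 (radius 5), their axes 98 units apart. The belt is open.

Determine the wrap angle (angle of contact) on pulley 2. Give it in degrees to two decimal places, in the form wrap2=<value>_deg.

open belt: β = asin((r2−r1)/C) = asin(-15/98) = -8.8044°
wrap1 = π − 2β = 197.6087°
wrap2 = π + 2β = 162.3913°

wrap2=162.39_deg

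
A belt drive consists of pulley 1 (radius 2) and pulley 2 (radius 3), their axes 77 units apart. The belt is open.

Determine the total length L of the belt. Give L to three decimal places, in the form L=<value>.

L=169.721

open belt: β = asin((r2−r1)/C) = asin(1/77) = 0.7441°
wrap1 = π − 2β = 178.5118°
wrap2 = π + 2β = 181.4882°
tangent length = C·cosβ = 76.9935
L = r1·wrap1 + r2·wrap2 + 2·C·cosβ = 2·3.1156 + 3·3.1676 + 2·76.9935 = 169.7210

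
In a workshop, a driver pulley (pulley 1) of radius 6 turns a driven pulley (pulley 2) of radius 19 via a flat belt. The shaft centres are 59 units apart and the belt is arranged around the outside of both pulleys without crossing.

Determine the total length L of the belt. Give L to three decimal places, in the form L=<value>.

L=199.416

open belt: β = asin((r2−r1)/C) = asin(13/59) = 12.7289°
wrap1 = π − 2β = 154.5421°
wrap2 = π + 2β = 205.4579°
tangent length = C·cosβ = 57.5500
L = r1·wrap1 + r2·wrap2 + 2·C·cosβ = 6·2.6973 + 19·3.5859 + 2·57.5500 = 199.4160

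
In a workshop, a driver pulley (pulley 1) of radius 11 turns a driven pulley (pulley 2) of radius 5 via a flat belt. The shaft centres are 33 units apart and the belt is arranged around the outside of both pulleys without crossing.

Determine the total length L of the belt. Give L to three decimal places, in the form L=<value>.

L=117.359

open belt: β = asin((r2−r1)/C) = asin(-6/33) = -10.4757°
wrap1 = π − 2β = 200.9514°
wrap2 = π + 2β = 159.0486°
tangent length = C·cosβ = 32.4500
L = r1·wrap1 + r2·wrap2 + 2·C·cosβ = 11·3.5073 + 5·2.7759 + 2·32.4500 = 117.3594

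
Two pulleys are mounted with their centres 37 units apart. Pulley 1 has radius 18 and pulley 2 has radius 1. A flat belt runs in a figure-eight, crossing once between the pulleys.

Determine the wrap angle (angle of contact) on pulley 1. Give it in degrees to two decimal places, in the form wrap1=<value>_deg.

crossed belt: β = asin((r1+r2)/C) = asin(19/37) = 30.8981°
wrap1 = wrap2 = π + 2β = 241.7963°

wrap1=241.80_deg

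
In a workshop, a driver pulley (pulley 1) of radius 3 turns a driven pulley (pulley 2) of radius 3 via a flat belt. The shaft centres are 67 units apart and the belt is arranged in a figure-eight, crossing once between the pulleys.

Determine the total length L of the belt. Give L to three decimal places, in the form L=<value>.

L=153.387

crossed belt: β = asin((r1+r2)/C) = asin(6/67) = 5.1378°
wrap1 = wrap2 = π + 2β = 190.2757°
tangent length = C·cosβ = 66.7308
L = (r1+r2)·wrap + 2·C·cosβ = 6·3.3209 + 2·66.7308 = 153.3872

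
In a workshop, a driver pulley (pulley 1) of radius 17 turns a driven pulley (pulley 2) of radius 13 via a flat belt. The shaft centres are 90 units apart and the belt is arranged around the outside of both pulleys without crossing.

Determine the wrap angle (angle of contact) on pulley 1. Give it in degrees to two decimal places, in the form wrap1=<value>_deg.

wrap1=185.09_deg

open belt: β = asin((r2−r1)/C) = asin(-4/90) = -2.5473°
wrap1 = π − 2β = 185.0946°
wrap2 = π + 2β = 174.9054°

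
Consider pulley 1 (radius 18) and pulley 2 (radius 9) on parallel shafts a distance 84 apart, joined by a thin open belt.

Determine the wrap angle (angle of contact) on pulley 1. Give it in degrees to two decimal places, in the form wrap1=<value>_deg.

open belt: β = asin((r2−r1)/C) = asin(-9/84) = -6.1506°
wrap1 = π − 2β = 192.3013°
wrap2 = π + 2β = 167.6987°

wrap1=192.30_deg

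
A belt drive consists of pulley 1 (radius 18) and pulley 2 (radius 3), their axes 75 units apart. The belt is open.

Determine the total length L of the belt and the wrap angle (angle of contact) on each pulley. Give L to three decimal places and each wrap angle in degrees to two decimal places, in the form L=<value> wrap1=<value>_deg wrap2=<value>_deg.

L=218.984 wrap1=203.07_deg wrap2=156.93_deg

open belt: β = asin((r2−r1)/C) = asin(-15/75) = -11.5370°
wrap1 = π − 2β = 203.0739°
wrap2 = π + 2β = 156.9261°
tangent length = C·cosβ = 73.4847
L = r1·wrap1 + r2·wrap2 + 2·C·cosβ = 18·3.5443 + 3·2.7389 + 2·73.4847 = 218.9836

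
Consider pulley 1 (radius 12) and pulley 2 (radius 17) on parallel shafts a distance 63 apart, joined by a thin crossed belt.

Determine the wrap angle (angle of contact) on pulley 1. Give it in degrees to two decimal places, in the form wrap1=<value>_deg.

crossed belt: β = asin((r1+r2)/C) = asin(29/63) = 27.4076°
wrap1 = wrap2 = π + 2β = 234.8152°

wrap1=234.82_deg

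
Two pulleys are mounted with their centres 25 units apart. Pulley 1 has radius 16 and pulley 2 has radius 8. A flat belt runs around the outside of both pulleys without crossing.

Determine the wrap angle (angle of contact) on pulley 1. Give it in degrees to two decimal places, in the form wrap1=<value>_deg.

wrap1=217.33_deg

open belt: β = asin((r2−r1)/C) = asin(-8/25) = -18.6629°
wrap1 = π − 2β = 217.3258°
wrap2 = π + 2β = 142.6742°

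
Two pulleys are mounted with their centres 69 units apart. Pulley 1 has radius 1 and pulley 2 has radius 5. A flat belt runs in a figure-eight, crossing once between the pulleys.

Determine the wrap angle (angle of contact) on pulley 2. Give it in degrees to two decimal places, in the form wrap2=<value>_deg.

wrap2=189.98_deg

crossed belt: β = asin((r1+r2)/C) = asin(6/69) = 4.9885°
wrap1 = wrap2 = π + 2β = 189.9771°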